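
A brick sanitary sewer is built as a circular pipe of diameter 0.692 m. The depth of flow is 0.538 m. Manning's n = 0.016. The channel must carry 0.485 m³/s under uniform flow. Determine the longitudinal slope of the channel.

For a circular section of diameter D = 0.692 m at depth y = 0.538 m, the central angle is θ = 2 arccos(1 − 2y/D) = 4.318 rad. Then A = (D²/8)(θ − sin θ) = 0.3137 m² and P = Dθ/2 = 1.494 m.
Hydraulic radius R = A/P = 0.3137/1.494 = 0.21 m.
From Manning's equation, S = [nQ / (1 A R^(2/3))]² = [0.016 × 0.485 / (1 × 0.3137 × 0.21^(2/3))]² = 0.0049.

S = 0.0049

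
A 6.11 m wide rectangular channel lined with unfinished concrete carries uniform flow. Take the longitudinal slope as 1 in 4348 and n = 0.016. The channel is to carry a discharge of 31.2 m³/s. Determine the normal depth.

Manning's equation rearranged: A R^(2/3) = nQ / (1·√S) = 0.016 × 31.2 / (√0.00023) = 32.92.
Try y = 4.19 m: A R^(2/3) = 37.42 — high.
Try y = 3.31 m: A R^(2/3) = 27.54 — low.
Try y = 3.79 m: A R^(2/3) = 32.87 — ≈ 32.92.

y_n = 3.79 m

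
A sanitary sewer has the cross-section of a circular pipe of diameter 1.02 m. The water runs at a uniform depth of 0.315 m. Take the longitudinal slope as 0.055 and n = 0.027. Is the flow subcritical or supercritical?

For a circular section of diameter D = 1.02 m at depth y = 0.315 m, the central angle is θ = 2 arccos(1 − 2y/D) = 2.357 rad. Then A = (D²/8)(θ − sin θ) = 0.2146 m² and P = Dθ/2 = 1.202 m.
Hydraulic radius R = A/P = 0.2146/1.202 = 0.1786 m.
V = (1/n) R^(2/3) √S = (1/0.027) × 0.1786^(2/3) × √0.055 = 2.754 m/s. Hydraulic depth D_h = A/T = 0.2146/0.9425 = 0.2277 m.
Froude number Fr = V/√(g·D_h) = 2.754/√(9.81×0.2277) = 1.84, which is greater than 1, so the flow is supercritical.

supercritical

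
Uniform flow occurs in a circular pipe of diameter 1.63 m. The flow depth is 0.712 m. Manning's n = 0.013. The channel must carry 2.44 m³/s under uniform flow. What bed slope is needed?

For a circular section of diameter D = 1.63 m at depth y = 0.712 m, the central angle is θ = 2 arccos(1 − 2y/D) = 2.888 rad. Then A = (D²/8)(θ − sin θ) = 0.8759 m² and P = Dθ/2 = 2.354 m.
Hydraulic radius R = A/P = 0.8759/2.354 = 0.3721 m.
From Manning's equation, S = [nQ / (1 A R^(2/3))]² = [0.013 × 2.44 / (1 × 0.8759 × 0.3721^(2/3))]² = 0.0049.

S = 0.0049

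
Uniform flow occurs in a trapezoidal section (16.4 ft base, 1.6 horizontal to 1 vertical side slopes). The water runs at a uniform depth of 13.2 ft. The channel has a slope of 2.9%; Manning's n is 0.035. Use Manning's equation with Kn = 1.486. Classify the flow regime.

With bottom width b = 16.4 ft and side slope z = 1.6: A = (b + zy)y = (16.4 + 1.6×13.2)×13.2 = 495.3 ft²; P = b + 2y√(1+z²) = 16.4 + 2×13.2×1.887 = 66.21 ft.
Hydraulic radius R = A/P = 495.3/66.21 = 7.48 ft.
V = (1.486/n) R^(2/3) √S = (1.486/0.035) × 7.48^(2/3) × √0.029 = 27.65 ft/s. Hydraulic depth D_h = A/T = 495.3/58.64 = 8.446 ft.
Froude number Fr = V/√(g·D_h) = 27.65/√(32.2×8.446) = 1.68, which is greater than 1, so the flow is supercritical.

supercritical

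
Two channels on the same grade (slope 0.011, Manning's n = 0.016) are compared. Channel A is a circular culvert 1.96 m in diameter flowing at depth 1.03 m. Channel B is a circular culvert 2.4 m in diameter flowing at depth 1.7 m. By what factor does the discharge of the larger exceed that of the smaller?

2.68

Channel A: For a circular section of diameter D = 1.96 m at depth y = 1.03 m, the central angle is θ = 2 arccos(1 − 2y/D) = 3.244 rad. Then A = (D²/8)(θ − sin θ) = 1.607 m² and P = Dθ/2 = 3.179 m. Hydraulic radius R = A/P = 1.607/3.179 = 0.5054 m. Q_A = (1/0.016)·1.607·0.5054^(2/3)·√0.011 = 6.682 m³/s.
Channel B: For a circular section of diameter D = 2.4 m at depth y = 1.7 m, the central angle is θ = 2 arccos(1 − 2y/D) = 4.001 rad. Then A = (D²/8)(θ − sin θ) = 3.426 m² and P = Dθ/2 = 4.801 m. Hydraulic radius R = A/P = 3.426/4.801 = 0.7136 m. Q_B = (1/0.016)·3.426·0.7136^(2/3)·√0.011 = 17.93 m³/s.
The larger discharge is 17.93 m³/s and the smaller is 6.682 m³/s; the ratio is 2.68.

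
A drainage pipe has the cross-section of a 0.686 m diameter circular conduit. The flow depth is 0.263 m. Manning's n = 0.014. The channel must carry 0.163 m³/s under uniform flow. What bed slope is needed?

S = 0.00412

For a circular section of diameter D = 0.686 m at depth y = 0.263 m, the central angle is θ = 2 arccos(1 − 2y/D) = 2.671 rad. Then A = (D²/8)(θ − sin θ) = 0.1304 m² and P = Dθ/2 = 0.9161 m.
Hydraulic radius R = A/P = 0.1304/0.9161 = 0.1424 m.
From Manning's equation, S = [nQ / (1 A R^(2/3))]² = [0.014 × 0.163 / (1 × 0.1304 × 0.1424^(2/3))]² = 0.00412.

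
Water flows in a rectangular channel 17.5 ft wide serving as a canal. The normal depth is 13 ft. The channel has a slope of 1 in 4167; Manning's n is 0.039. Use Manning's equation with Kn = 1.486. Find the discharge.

Q = 405 ft³/s

Flow area A = b·y = 17.5 × 13 = 227.5 ft². Wetted perimeter P = b + 2y = 17.5 + 2×13 = 43.5 ft.
Hydraulic radius R = A/P = 227.5/43.5 = 5.23 ft.
Manning's equation: Q = (1.486/n) A R^(2/3) S^(1/2) = (1.486/0.039) × 227.5 × 5.23^(2/3) × 0.00024^(1/2) = 405 ft³/s.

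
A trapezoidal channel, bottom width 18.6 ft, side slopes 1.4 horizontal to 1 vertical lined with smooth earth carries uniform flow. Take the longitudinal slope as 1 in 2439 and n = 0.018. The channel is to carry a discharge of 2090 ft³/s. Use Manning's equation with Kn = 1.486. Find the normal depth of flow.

y_n = 10.7 ft

Manning's equation rearranged: A R^(2/3) = nQ / (1.486·√S) = 0.018 × 2090 / (1.486 × √0.00041) = 1250.
At y = 7.52 ft: A R^(2/3) = 634.1 — low.
At y = 10.7 ft: A R^(2/3) = 1249 — ≈ 1250.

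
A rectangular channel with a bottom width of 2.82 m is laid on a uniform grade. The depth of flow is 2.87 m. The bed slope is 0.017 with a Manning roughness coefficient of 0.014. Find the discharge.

Q = 72.6 m³/s

Flow area A = b·y = 2.82 × 2.87 = 8.093 m². Wetted perimeter P = b + 2y = 2.82 + 2×2.87 = 8.56 m.
Hydraulic radius R = A/P = 8.093/8.56 = 0.9455 m.
Manning's equation: Q = (1/n) A R^(2/3) S^(1/2) = (1/0.014) × 8.093 × 0.9455^(2/3) × 0.017^(1/2) = 72.6 m³/s.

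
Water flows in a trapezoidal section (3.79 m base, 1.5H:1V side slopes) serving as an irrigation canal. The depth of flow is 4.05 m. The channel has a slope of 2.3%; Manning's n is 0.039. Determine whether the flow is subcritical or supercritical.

supercritical

With bottom width b = 3.79 m and side slope z = 1.5: A = (b + zy)y = (3.79 + 1.5×4.05)×4.05 = 39.95 m²; P = b + 2y√(1+z²) = 3.79 + 2×4.05×1.803 = 18.39 m.
Hydraulic radius R = A/P = 39.95/18.39 = 2.172 m.
V = (1/n) R^(2/3) √S = (1/0.039) × 2.172^(2/3) × √0.023 = 6.522 m/s. Hydraulic depth D_h = A/T = 39.95/15.94 = 2.506 m.
Froude number Fr = V/√(g·D_h) = 6.522/√(9.81×2.506) = 1.32, which is greater than 1, so the flow is supercritical.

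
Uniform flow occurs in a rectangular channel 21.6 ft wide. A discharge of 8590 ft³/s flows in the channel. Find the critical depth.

For a rectangular channel, critical depth y_c = (q²/g)^(1/3) where q = Q/b = 8590/21.6 = 397.7 ft²/s.
So y_c = (397.7²/32.2)^(1/3) = 17 ft.

y_c = 17 ft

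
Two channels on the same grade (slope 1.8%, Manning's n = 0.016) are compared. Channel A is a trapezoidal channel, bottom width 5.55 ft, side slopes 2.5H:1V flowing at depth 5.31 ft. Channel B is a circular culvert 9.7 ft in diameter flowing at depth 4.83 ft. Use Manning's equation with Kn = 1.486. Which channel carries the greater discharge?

channel A

Channel A: With bottom width b = 5.55 ft and side slope z = 2.5: A = (b + zy)y = (5.55 + 2.5×5.31)×5.31 = 99.96 ft²; P = b + 2y√(1+z²) = 5.55 + 2×5.31×2.693 = 34.15 ft. Hydraulic radius R = A/P = 99.96/34.15 = 2.928 ft. Q_A = (1.486/0.016)·99.96·2.928^(2/3)·√0.018 = 2549 ft³/s.
Channel B: For a circular section of diameter D = 9.7 ft at depth y = 4.83 ft, the central angle is θ = 2 arccos(1 − 2y/D) = 3.133 rad. Then A = (D²/8)(θ − sin θ) = 36.76 ft² and P = Dθ/2 = 15.2 ft. Hydraulic radius R = A/P = 36.76/15.2 = 2.419 ft. Q_B = (1.486/0.016)·36.76·2.419^(2/3)·√0.018 = 825.2 ft³/s.
Q_A = 2549 ft³/s vs Q_B = 825.2 ft³/s, so channel A carries more.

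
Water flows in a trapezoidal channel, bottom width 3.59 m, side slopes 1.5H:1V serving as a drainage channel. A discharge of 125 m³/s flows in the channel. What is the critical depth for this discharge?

y_c = 3.27 m

At critical depth, Q² T / (g A³) = 1, i.e. A³/T = Q²/g = 125²/9.81 = 1593.
Try y = 3.89 m: A³/T = 3230 — high.
Try y = 2.92 m: A³/T = 1021 — low.
Try y = 3.27 m: A³/T = 1600 — ≈ 1593.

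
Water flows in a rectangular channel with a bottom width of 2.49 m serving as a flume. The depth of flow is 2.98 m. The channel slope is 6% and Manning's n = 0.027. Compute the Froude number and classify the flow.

supercritical

Flow area A = b·y = 2.49 × 2.98 = 7.42 m². Wetted perimeter P = b + 2y = 2.49 + 2×2.98 = 8.45 m.
Hydraulic radius R = A/P = 7.42/8.45 = 0.8781 m.
V = (1/n) R^(2/3) √S = (1/0.027) × 0.8781^(2/3) × √0.06 = 8.319 m/s. Hydraulic depth D_h = A/T = 7.42/2.49 = 2.98 m.
Froude number Fr = V/√(g·D_h) = 8.319/√(9.81×2.98) = 1.54, which is greater than 1, so the flow is supercritical.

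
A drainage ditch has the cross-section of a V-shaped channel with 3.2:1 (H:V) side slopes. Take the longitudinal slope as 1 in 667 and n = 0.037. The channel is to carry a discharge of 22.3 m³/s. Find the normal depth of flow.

y_n = 2.45 m

Manning's equation rearranged: A R^(2/3) = nQ / (1·√S) = 0.037 × 22.3 / (√0.001499) = 21.31.
At y = 2.85 m: A R^(2/3) = 31.91 — over.
At y = 1.93 m: A R^(2/3) = 11.28 — short.
At y = 2.45 m: A R^(2/3) = 21.32 — close enough.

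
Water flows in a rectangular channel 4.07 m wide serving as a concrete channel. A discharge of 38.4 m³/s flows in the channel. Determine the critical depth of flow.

For a rectangular channel, critical depth y_c = (q²/g)^(1/3) where q = Q/b = 38.4/4.07 = 9.435 m²/s.
So y_c = (9.435²/9.81)^(1/3) = 2.09 m.

y_c = 2.09 m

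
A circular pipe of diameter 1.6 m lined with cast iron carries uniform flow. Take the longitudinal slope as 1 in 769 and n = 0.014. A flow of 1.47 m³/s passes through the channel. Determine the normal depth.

Manning's equation rearranged: A R^(2/3) = nQ / (1·√S) = 0.014 × 1.47 / (√0.0013) = 0.5707.
Try y = 0.636 m: A R^(2/3) = 0.3636 — short.
Try y = 0.821 m: A R^(2/3) = 0.5702 — matches.

y_n = 0.821 m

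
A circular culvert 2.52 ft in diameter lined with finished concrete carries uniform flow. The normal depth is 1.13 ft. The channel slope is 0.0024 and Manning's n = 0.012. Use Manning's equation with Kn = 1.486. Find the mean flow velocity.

For a circular section of diameter D = 2.52 ft at depth y = 1.13 ft, the central angle is θ = 2 arccos(1 − 2y/D) = 2.935 rad. Then A = (D²/8)(θ − sin θ) = 2.167 ft² and P = Dθ/2 = 3.698 ft.
Hydraulic radius R = A/P = 2.167/3.698 = 0.5859 ft.
From Manning's equation, V = (1.486/n) R^(2/3) S^(1/2) = (1.486/0.012) × 0.5859^(2/3) × 0.0024^(1/2) = 4.25 ft/s.

V = 4.25 ft/s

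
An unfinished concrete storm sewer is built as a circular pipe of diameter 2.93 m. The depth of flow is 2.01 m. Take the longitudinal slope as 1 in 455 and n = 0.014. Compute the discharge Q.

For a circular section of diameter D = 2.93 m at depth y = 2.01 m, the central angle is θ = 2 arccos(1 − 2y/D) = 3.904 rad. Then A = (D²/8)(θ − sin θ) = 4.93 m² and P = Dθ/2 = 5.719 m.
Hydraulic radius R = A/P = 4.93/5.719 = 0.8621 m.
Manning's equation: Q = (1/n) A R^(2/3) S^(1/2) = (1/0.014) × 4.93 × 0.8621^(2/3) × 0.002198^(1/2) = 15 m³/s.

Q = 15 m³/s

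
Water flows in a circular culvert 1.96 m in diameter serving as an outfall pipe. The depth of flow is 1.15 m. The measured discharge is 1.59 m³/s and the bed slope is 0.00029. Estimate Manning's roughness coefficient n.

n = 0.013

For a circular section of diameter D = 1.96 m at depth y = 1.15 m, the central angle is θ = 2 arccos(1 − 2y/D) = 3.49 rad. Then A = (D²/8)(θ − sin θ) = 1.84 m² and P = Dθ/2 = 3.42 m.
Hydraulic radius R = A/P = 1.84/3.42 = 0.538 m.
Rearranging Manning's equation: n = (1/Q) A R^(2/3) S^(1/2) = (1/1.59) × 1.84 × 0.538^(2/3) × √0.00029 = 0.013.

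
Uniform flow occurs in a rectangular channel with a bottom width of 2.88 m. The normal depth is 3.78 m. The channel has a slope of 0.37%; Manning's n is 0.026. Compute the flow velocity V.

V = 2.41 m/s

Flow area A = b·y = 2.88 × 3.78 = 10.89 m². Wetted perimeter P = b + 2y = 2.88 + 2×3.78 = 10.44 m.
Hydraulic radius R = A/P = 10.89/10.44 = 1.043 m.
From Manning's equation, V = (1/n) R^(2/3) S^(1/2) = (1/0.026) × 1.043^(2/3) × 0.0037^(1/2) = 2.41 m/s.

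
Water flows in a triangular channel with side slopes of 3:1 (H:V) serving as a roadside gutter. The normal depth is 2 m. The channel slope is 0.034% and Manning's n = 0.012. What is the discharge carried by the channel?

For a triangular section with side slope z = 3: A = zy² = 3×2² = 12 m²; P = 2y√(1+z²) = 2×2×3.162 = 12.65 m.
Hydraulic radius R = A/P = 12/12.65 = 0.9487 m.
Manning's equation: Q = (1/n) A R^(2/3) S^(1/2) = (1/0.012) × 12 × 0.9487^(2/3) × 0.00034^(1/2) = 17.8 m³/s.

Q = 17.8 m³/s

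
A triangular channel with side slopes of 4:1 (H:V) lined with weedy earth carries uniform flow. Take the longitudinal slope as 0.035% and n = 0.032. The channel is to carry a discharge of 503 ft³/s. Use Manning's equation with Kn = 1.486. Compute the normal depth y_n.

y_n = 7.74 ft

Manning's equation rearranged: A R^(2/3) = nQ / (1.486·√S) = 0.032 × 503 / (1.486 × √0.00035) = 579.
Try y = 6.69 ft: A R^(2/3) = 392.4 — short.
Try y = 7.74 ft: A R^(2/3) = 578.9 — close enough.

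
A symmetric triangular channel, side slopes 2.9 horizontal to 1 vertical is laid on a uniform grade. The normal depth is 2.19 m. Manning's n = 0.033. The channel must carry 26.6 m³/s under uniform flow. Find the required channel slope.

S = 0.0038

For a triangular section with side slope z = 2.9: A = zy² = 2.9×2.19² = 13.91 m²; P = 2y√(1+z²) = 2×2.19×3.068 = 13.44 m.
Hydraulic radius R = A/P = 13.91/13.44 = 1.035 m.
From Manning's equation, S = [nQ / (1 A R^(2/3))]² = [0.033 × 26.6 / (1 × 13.91 × 1.035^(2/3))]² = 0.0038.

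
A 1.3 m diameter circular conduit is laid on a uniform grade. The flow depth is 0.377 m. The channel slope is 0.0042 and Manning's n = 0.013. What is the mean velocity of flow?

V = 1.8 m/s

For a circular section of diameter D = 1.3 m at depth y = 0.377 m, the central angle is θ = 2 arccos(1 − 2y/D) = 2.275 rad. Then A = (D²/8)(θ − sin θ) = 0.3195 m² and P = Dθ/2 = 1.479 m.
Hydraulic radius R = A/P = 0.3195/1.479 = 0.2161 m.
From Manning's equation, V = (1/n) R^(2/3) S^(1/2) = (1/0.013) × 0.2161^(2/3) × 0.0042^(1/2) = 1.8 m/s.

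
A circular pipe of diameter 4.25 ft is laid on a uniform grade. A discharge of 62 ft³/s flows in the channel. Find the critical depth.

y_c = 2.33 ft

At critical depth, Q² T / (g A³) = 1, i.e. A³/T = Q²/g = 62²/32.2 = 119.4.
At y = 2.98 ft: A³/T = 308.4 — too large.
At y = 1.9 ft: A³/T = 54.74 — too small.
At y = 2.33 ft: A³/T = 119.4 — close enough.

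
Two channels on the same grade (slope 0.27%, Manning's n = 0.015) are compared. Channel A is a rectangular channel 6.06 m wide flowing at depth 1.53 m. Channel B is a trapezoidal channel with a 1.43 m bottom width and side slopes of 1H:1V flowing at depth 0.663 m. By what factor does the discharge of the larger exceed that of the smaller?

Channel A: Flow area A = b·y = 6.06 × 1.53 = 9.272 m². Wetted perimeter P = b + 2y = 6.06 + 2×1.53 = 9.12 m. Hydraulic radius R = A/P = 9.272/9.12 = 1.017 m. Q_A = (1/0.015)·9.272·1.017^(2/3)·√0.0027 = 32.47 m³/s.
Channel B: With bottom width b = 1.43 m and side slope z = 1: A = (b + zy)y = (1.43 + 1×0.663)×0.663 = 1.388 m²; P = b + 2y√(1+z²) = 1.43 + 2×0.663×1.414 = 3.305 m. Hydraulic radius R = A/P = 1.388/3.305 = 0.4198 m. Q_B = (1/0.015)·1.388·0.4198^(2/3)·√0.0027 = 2.695 m³/s.
The larger discharge is 32.47 m³/s and the smaller is 2.695 m³/s; the ratio is 12.

12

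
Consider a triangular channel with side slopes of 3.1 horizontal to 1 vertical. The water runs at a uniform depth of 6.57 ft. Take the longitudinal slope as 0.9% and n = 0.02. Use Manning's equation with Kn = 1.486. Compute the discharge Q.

Q = 2020 ft³/s

For a triangular section with side slope z = 3.1: A = zy² = 3.1×6.57² = 133.8 ft²; P = 2y√(1+z²) = 2×6.57×3.257 = 42.8 ft.
Hydraulic radius R = A/P = 133.8/42.8 = 3.126 ft.
Manning's equation: Q = (1.486/n) A R^(2/3) S^(1/2) = (1.486/0.02) × 133.8 × 3.126^(2/3) × 0.009^(1/2) = 2020 ft³/s.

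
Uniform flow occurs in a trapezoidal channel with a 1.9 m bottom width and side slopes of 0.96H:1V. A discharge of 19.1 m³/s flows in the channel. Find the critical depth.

At critical depth, Q² T / (g A³) = 1, i.e. A³/T = Q²/g = 19.1²/9.81 = 37.19.
At y = 1.36 m: A³/T = 18.37 — low.
At y = 1.87 m: A³/T = 60.09 — high.
At y = 1.65 m: A³/T = 37.48 — ≈ 37.19.

y_c = 1.65 m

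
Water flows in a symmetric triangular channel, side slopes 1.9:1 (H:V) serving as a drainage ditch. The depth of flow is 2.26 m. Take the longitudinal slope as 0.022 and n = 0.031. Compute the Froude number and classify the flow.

For a triangular section with side slope z = 1.9: A = zy² = 1.9×2.26² = 9.704 m²; P = 2y√(1+z²) = 2×2.26×2.147 = 9.705 m.
Hydraulic radius R = A/P = 9.704/9.705 = 1 m.
V = (1/n) R^(2/3) √S = (1/0.031) × 1^(2/3) × √0.022 = 4.785 m/s. Hydraulic depth D_h = A/T = 9.704/8.588 = 1.13 m.
Froude number Fr = V/√(g·D_h) = 4.785/√(9.81×1.13) = 1.44, which is greater than 1, so the flow is supercritical.

supercritical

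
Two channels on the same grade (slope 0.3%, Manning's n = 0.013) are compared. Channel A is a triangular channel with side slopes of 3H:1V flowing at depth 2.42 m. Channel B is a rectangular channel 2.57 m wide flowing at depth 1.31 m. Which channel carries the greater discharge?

Channel A: For a triangular section with side slope z = 3: A = zy² = 3×2.42² = 17.57 m²; P = 2y√(1+z²) = 2×2.42×3.162 = 15.31 m. Hydraulic radius R = A/P = 17.57/15.31 = 1.148 m. Q_A = (1/0.013)·17.57·1.148^(2/3)·√0.003 = 81.15 m³/s.
Channel B: Flow area A = b·y = 2.57 × 1.31 = 3.367 m². Wetted perimeter P = b + 2y = 2.57 + 2×1.31 = 5.19 m. Hydraulic radius R = A/P = 3.367/5.19 = 0.6487 m. Q_B = (1/0.013)·3.367·0.6487^(2/3)·√0.003 = 10.63 m³/s.
Q_A = 81.15 m³/s vs Q_B = 10.63 m³/s, so channel A carries more.

channel A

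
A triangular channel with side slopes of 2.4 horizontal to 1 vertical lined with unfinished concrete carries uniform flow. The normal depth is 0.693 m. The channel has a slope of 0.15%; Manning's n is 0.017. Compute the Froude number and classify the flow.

For a triangular section with side slope z = 2.4: A = zy² = 2.4×0.693² = 1.153 m²; P = 2y√(1+z²) = 2×0.693×2.6 = 3.604 m.
Hydraulic radius R = A/P = 1.153/3.604 = 0.3198 m.
V = (1/n) R^(2/3) √S = (1/0.017) × 0.3198^(2/3) × √0.0015 = 1.066 m/s. Hydraulic depth D_h = A/T = 1.153/3.326 = 0.3465 m.
Froude number Fr = V/√(g·D_h) = 1.066/√(9.81×0.3465) = 0.578, which is less than 1, so the flow is subcritical.

subcritical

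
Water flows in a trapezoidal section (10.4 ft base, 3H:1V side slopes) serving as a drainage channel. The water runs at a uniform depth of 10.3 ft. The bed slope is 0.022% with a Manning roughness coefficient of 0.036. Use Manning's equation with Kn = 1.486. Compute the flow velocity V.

V = 1.94 ft/s

With bottom width b = 10.4 ft and side slope z = 3: A = (b + zy)y = (10.4 + 3×10.3)×10.3 = 425.4 ft²; P = b + 2y√(1+z²) = 10.4 + 2×10.3×3.162 = 75.54 ft.
Hydraulic radius R = A/P = 425.4/75.54 = 5.631 ft.
From Manning's equation, V = (1.486/n) R^(2/3) S^(1/2) = (1.486/0.036) × 5.631^(2/3) × 0.00022^(1/2) = 1.94 ft/s.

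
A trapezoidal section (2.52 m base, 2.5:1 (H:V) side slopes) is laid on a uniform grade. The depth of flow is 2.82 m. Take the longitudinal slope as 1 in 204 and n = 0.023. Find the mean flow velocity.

With bottom width b = 2.52 m and side slope z = 2.5: A = (b + zy)y = (2.52 + 2.5×2.82)×2.82 = 26.99 m²; P = b + 2y√(1+z²) = 2.52 + 2×2.82×2.693 = 17.71 m.
Hydraulic radius R = A/P = 26.99/17.71 = 1.524 m.
From Manning's equation, V = (1/n) R^(2/3) S^(1/2) = (1/0.023) × 1.524^(2/3) × 0.004902^(1/2) = 4.03 m/s.

V = 4.03 m/s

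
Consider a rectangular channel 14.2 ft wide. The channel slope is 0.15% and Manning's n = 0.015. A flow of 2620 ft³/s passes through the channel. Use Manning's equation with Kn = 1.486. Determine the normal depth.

Manning's equation rearranged: A R^(2/3) = nQ / (1.486·√S) = 0.015 × 2620 / (1.486 × √0.0015) = 682.9.
Trying y = 20.6 ft: A R^(2/3) = 887 — too large.
Trying y = 13.2 ft: A R^(2/3) = 519.7 — too small.
Trying y = 16.5 ft: A R^(2/3) = 681.8 — ≈ 682.9.

y_n = 16.5 ft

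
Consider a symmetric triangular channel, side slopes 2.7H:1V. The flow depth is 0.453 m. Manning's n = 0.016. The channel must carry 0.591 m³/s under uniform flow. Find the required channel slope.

For a triangular section with side slope z = 2.7: A = zy² = 2.7×0.453² = 0.5541 m²; P = 2y√(1+z²) = 2×0.453×2.879 = 2.609 m.
Hydraulic radius R = A/P = 0.5541/2.609 = 0.2124 m.
From Manning's equation, S = [nQ / (1 A R^(2/3))]² = [0.016 × 0.591 / (1 × 0.5541 × 0.2124^(2/3))]² = 0.0023.

S = 0.0023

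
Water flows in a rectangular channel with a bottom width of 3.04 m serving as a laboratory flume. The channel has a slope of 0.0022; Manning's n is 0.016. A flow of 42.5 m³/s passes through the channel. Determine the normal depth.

Manning's equation rearranged: A R^(2/3) = nQ / (1·√S) = 0.016 × 42.5 / (√0.0022) = 14.5.
Trying y = 3.57 m: A R^(2/3) = 11.33 — low.
Trying y = 4.83 m: A R^(2/3) = 16.17 — high.
Trying y = 4.4 m: A R^(2/3) = 14.51 — close enough.

y_n = 4.4 m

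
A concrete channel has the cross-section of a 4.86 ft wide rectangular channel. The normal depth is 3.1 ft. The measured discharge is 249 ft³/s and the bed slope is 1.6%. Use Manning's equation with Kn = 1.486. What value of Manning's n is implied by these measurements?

Flow area A = b·y = 4.86 × 3.1 = 15.07 ft². Wetted perimeter P = b + 2y = 4.86 + 2×3.1 = 11.06 ft.
Hydraulic radius R = A/P = 15.07/11.06 = 1.362 ft.
Rearranging Manning's equation: n = (1.486/Q) A R^(2/3) S^(1/2) = (1.486/249) × 15.07 × 1.362^(2/3) × √0.016 = 0.014.

n = 0.014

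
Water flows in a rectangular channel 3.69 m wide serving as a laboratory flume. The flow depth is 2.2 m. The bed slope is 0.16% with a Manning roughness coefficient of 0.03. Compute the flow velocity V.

Flow area A = b·y = 3.69 × 2.2 = 8.118 m². Wetted perimeter P = b + 2y = 3.69 + 2×2.2 = 8.09 m.
Hydraulic radius R = A/P = 8.118/8.09 = 1.003 m.
From Manning's equation, V = (1/n) R^(2/3) S^(1/2) = (1/0.03) × 1.003^(2/3) × 0.0016^(1/2) = 1.34 m/s.

V = 1.34 m/s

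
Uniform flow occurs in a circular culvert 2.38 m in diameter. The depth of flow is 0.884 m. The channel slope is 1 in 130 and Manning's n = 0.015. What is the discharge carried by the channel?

For a circular section of diameter D = 2.38 m at depth y = 0.884 m, the central angle is θ = 2 arccos(1 − 2y/D) = 2.621 rad. Then A = (D²/8)(θ − sin θ) = 1.504 m² and P = Dθ/2 = 3.12 m.
Hydraulic radius R = A/P = 1.504/3.12 = 0.4822 m.
Manning's equation: Q = (1/n) A R^(2/3) S^(1/2) = (1/0.015) × 1.504 × 0.4822^(2/3) × 0.007692^(1/2) = 5.41 m³/s.

Q = 5.41 m³/s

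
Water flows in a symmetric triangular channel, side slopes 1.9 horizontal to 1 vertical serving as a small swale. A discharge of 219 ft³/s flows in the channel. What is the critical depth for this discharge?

y_c = 3.83 ft

At critical depth, Q² T / (g A³) = 1, i.e. A³/T = Q²/g = 219²/32.2 = 1489.
At y = 4.36 ft: A³/T = 2844 — high.
At y = 2.76 ft: A³/T = 289.1 — low.
At y = 3.83 ft: A³/T = 1488 — ≈ 1489.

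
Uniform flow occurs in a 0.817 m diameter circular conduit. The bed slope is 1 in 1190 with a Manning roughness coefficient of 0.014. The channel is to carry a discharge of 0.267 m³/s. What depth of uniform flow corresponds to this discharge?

Manning's equation rearranged: A R^(2/3) = nQ / (1·√S) = 0.014 × 0.267 / (√0.0008403) = 0.1289.
Trying y = 0.619 m: A R^(2/3) = 0.1677 — over.
Trying y = 0.508 m: A R^(2/3) = 0.1289 — close enough.

y_n = 0.508 m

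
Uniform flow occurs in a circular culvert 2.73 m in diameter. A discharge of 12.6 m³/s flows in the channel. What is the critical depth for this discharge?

At critical depth, Q² T / (g A³) = 1, i.e. A³/T = Q²/g = 12.6²/9.81 = 16.18.
Try y = 1.29 m: A³/T = 7.4 — too small.
Try y = 1.93 m: A³/T = 34.84 — too large.
Try y = 1.58 m: A³/T = 16.06 — close enough.

y_c = 1.58 m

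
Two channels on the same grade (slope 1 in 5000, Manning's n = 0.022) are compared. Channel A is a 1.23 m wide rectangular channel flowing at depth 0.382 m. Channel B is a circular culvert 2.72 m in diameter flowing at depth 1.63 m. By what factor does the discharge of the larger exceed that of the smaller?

16.8

Channel A: Flow area A = b·y = 1.23 × 0.382 = 0.4699 m². Wetted perimeter P = b + 2y = 1.23 + 2×0.382 = 1.994 m. Hydraulic radius R = A/P = 0.4699/1.994 = 0.2356 m. Q_A = (1/0.022)·0.4699·0.2356^(2/3)·√0.0002 = 0.1152 m³/s.
Channel B: For a circular section of diameter D = 2.72 m at depth y = 1.63 m, the central angle is θ = 2 arccos(1 − 2y/D) = 3.541 rad. Then A = (D²/8)(θ − sin θ) = 3.635 m² and P = Dθ/2 = 4.816 m. Hydraulic radius R = A/P = 3.635/4.816 = 0.7547 m. Q_B = (1/0.022)·3.635·0.7547^(2/3)·√0.0002 = 1.937 m³/s.
The larger discharge is 1.937 m³/s and the smaller is 0.1152 m³/s; the ratio is 16.8.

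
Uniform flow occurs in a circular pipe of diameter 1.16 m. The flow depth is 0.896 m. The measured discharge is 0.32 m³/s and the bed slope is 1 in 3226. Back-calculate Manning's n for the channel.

n = 0.024

For a circular section of diameter D = 1.16 m at depth y = 0.896 m, the central angle is θ = 2 arccos(1 − 2y/D) = 4.294 rad. Then A = (D²/8)(θ − sin θ) = 0.8759 m² and P = Dθ/2 = 2.49 m.
Hydraulic radius R = A/P = 0.8759/2.49 = 0.3517 m.
Rearranging Manning's equation: n = (1/Q) A R^(2/3) S^(1/2) = (1/0.32) × 0.8759 × 0.3517^(2/3) × √0.00031 = 0.024.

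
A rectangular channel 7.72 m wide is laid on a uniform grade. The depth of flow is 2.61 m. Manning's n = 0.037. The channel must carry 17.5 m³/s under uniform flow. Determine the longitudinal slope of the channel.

Flow area A = b·y = 7.72 × 2.61 = 20.15 m². Wetted perimeter P = b + 2y = 7.72 + 2×2.61 = 12.94 m.
Hydraulic radius R = A/P = 20.15/12.94 = 1.557 m.
From Manning's equation, S = [nQ / (1 A R^(2/3))]² = [0.037 × 17.5 / (1 × 20.15 × 1.557^(2/3))]² = 0.000572.

S = 0.000572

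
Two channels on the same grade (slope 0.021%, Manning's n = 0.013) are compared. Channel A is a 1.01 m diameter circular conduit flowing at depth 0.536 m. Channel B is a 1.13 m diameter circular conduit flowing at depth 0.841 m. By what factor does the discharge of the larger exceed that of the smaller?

2.21

Channel A: For a circular section of diameter D = 1.01 m at depth y = 0.536 m, the central angle is θ = 2 arccos(1 − 2y/D) = 3.264 rad. Then A = (D²/8)(θ − sin θ) = 0.4319 m² and P = Dθ/2 = 1.649 m. Hydraulic radius R = A/P = 0.4319/1.649 = 0.262 m. Q_A = (1/0.013)·0.4319·0.262^(2/3)·√0.00021 = 0.1971 m³/s.
Channel B: For a circular section of diameter D = 1.13 m at depth y = 0.841 m, the central angle is θ = 2 arccos(1 − 2y/D) = 4.162 rad. Then A = (D²/8)(θ − sin θ) = 0.8004 m² and P = Dθ/2 = 2.352 m. Hydraulic radius R = A/P = 0.8004/2.352 = 0.3404 m. Q_B = (1/0.013)·0.8004·0.3404^(2/3)·√0.00021 = 0.435 m³/s.
The larger discharge is 0.435 m³/s and the smaller is 0.1971 m³/s; the ratio is 2.21.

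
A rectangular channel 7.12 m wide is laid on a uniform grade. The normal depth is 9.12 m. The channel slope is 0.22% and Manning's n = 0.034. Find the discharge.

Q = 168 m³/s

Flow area A = b·y = 7.12 × 9.12 = 64.93 m². Wetted perimeter P = b + 2y = 7.12 + 2×9.12 = 25.36 m.
Hydraulic radius R = A/P = 64.93/25.36 = 2.561 m.
Manning's equation: Q = (1/n) A R^(2/3) S^(1/2) = (1/0.034) × 64.93 × 2.561^(2/3) × 0.0022^(1/2) = 168 m³/s.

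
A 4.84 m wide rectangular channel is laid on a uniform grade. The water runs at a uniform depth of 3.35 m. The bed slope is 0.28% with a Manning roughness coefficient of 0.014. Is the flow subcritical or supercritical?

subcritical

Flow area A = b·y = 4.84 × 3.35 = 16.21 m². Wetted perimeter P = b + 2y = 4.84 + 2×3.35 = 11.54 m.
Hydraulic radius R = A/P = 16.21/11.54 = 1.405 m.
V = (1/n) R^(2/3) √S = (1/0.014) × 1.405^(2/3) × √0.0028 = 4.741 m/s. Hydraulic depth D_h = A/T = 16.21/4.84 = 3.35 m.
Froude number Fr = V/√(g·D_h) = 4.741/√(9.81×3.35) = 0.827, which is less than 1, so the flow is subcritical.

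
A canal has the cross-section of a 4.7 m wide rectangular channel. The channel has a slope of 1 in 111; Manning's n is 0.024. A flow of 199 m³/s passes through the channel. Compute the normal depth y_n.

y_n = 7.3 m

Manning's equation rearranged: A R^(2/3) = nQ / (1·√S) = 0.024 × 199 / (√0.009009) = 50.32.
Try y = 5.59 m: A R^(2/3) = 36.75 — too small.
Try y = 8.87 m: A R^(2/3) = 63 — too large.
Try y = 7.3 m: A R^(2/3) = 50.35 — ≈ 50.32.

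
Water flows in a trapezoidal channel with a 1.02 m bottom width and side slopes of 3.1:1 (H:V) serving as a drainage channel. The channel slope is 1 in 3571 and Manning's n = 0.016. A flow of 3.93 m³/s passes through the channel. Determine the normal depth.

Manning's equation rearranged: A R^(2/3) = nQ / (1·√S) = 0.016 × 3.93 / (√0.00028) = 3.758.
Try y = 0.922 m: A R^(2/3) = 2.279 — low.
Try y = 1.26 m: A R^(2/3) = 4.765 — high.
Try y = 1.14 m: A R^(2/3) = 3.753 — matches.

y_n = 1.14 m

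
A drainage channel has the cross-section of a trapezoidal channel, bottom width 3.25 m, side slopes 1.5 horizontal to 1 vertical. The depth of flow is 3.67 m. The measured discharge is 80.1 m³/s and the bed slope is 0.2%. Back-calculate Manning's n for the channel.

With bottom width b = 3.25 m and side slope z = 1.5: A = (b + zy)y = (3.25 + 1.5×3.67)×3.67 = 32.13 m²; P = b + 2y√(1+z²) = 3.25 + 2×3.67×1.803 = 16.48 m.
Hydraulic radius R = A/P = 32.13/16.48 = 1.949 m.
Rearranging Manning's equation: n = (1/Q) A R^(2/3) S^(1/2) = (1/80.1) × 32.13 × 1.949^(2/3) × √0.002 = 0.028.

n = 0.028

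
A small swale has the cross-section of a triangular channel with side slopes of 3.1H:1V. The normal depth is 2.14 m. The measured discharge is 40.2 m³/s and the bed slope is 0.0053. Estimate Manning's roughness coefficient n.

n = 0.026

For a triangular section with side slope z = 3.1: A = zy² = 3.1×2.14² = 14.2 m²; P = 2y√(1+z²) = 2×2.14×3.257 = 13.94 m.
Hydraulic radius R = A/P = 14.2/13.94 = 1.018 m.
Rearranging Manning's equation: n = (1/Q) A R^(2/3) S^(1/2) = (1/40.2) × 14.2 × 1.018^(2/3) × √0.0053 = 0.026.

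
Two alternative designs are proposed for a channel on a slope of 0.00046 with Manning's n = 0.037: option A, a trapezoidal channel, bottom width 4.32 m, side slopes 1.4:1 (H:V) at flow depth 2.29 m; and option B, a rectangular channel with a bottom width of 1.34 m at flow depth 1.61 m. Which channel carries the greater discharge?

channel A

Channel A: With bottom width b = 4.32 m and side slope z = 1.4: A = (b + zy)y = (4.32 + 1.4×2.29)×2.29 = 17.23 m²; P = b + 2y√(1+z²) = 4.32 + 2×2.29×1.72 = 12.2 m. Hydraulic radius R = A/P = 17.23/12.2 = 1.413 m. Q_A = (1/0.037)·17.23·1.413^(2/3)·√0.00046 = 12.58 m³/s.
Channel B: Flow area A = b·y = 1.34 × 1.61 = 2.157 m². Wetted perimeter P = b + 2y = 1.34 + 2×1.61 = 4.56 m. Hydraulic radius R = A/P = 2.157/4.56 = 0.4731 m. Q_B = (1/0.037)·2.157·0.4731^(2/3)·√0.00046 = 0.7593 m³/s.
Q_A = 12.58 m³/s vs Q_B = 0.7593 m³/s, so channel A carries more.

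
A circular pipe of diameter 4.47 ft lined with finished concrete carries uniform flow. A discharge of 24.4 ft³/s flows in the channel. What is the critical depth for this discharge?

y_c = 1.41 ft

At critical depth, Q² T / (g A³) = 1, i.e. A³/T = Q²/g = 24.4²/32.2 = 18.49.
Trying y = 1.24 ft: A³/T = 11.18 — short.
Trying y = 1.41 ft: A³/T = 18.4 — ≈ 18.49.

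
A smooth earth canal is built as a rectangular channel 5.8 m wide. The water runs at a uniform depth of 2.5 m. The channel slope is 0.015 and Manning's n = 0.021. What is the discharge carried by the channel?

Q = 103 m³/s

Flow area A = b·y = 5.8 × 2.5 = 14.5 m². Wetted perimeter P = b + 2y = 5.8 + 2×2.5 = 10.8 m.
Hydraulic radius R = A/P = 14.5/10.8 = 1.343 m.
Manning's equation: Q = (1/n) A R^(2/3) S^(1/2) = (1/0.021) × 14.5 × 1.343^(2/3) × 0.015^(1/2) = 103 m³/s.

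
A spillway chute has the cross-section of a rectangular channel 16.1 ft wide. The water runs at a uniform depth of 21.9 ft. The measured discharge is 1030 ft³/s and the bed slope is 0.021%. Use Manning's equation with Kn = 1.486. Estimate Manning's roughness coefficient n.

n = 0.024

Flow area A = b·y = 16.1 × 21.9 = 352.6 ft². Wetted perimeter P = b + 2y = 16.1 + 2×21.9 = 59.9 ft.
Hydraulic radius R = A/P = 352.6/59.9 = 5.886 ft.
Rearranging Manning's equation: n = (1.486/Q) A R^(2/3) S^(1/2) = (1.486/1030) × 352.6 × 5.886^(2/3) × √0.00021 = 0.024.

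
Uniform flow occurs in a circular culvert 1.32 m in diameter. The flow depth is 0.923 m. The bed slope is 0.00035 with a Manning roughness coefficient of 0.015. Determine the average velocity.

For a circular section of diameter D = 1.32 m at depth y = 0.923 m, the central angle is θ = 2 arccos(1 − 2y/D) = 3.961 rad. Then A = (D²/8)(θ − sin θ) = 1.022 m² and P = Dθ/2 = 2.614 m.
Hydraulic radius R = A/P = 1.022/2.614 = 0.3909 m.
From Manning's equation, V = (1/n) R^(2/3) S^(1/2) = (1/0.015) × 0.3909^(2/3) × 0.00035^(1/2) = 0.667 m/s.

V = 0.667 m/s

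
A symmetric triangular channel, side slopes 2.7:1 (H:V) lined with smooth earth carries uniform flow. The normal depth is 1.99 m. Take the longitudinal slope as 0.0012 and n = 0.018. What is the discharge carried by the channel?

For a triangular section with side slope z = 2.7: A = zy² = 2.7×1.99² = 10.69 m²; P = 2y√(1+z²) = 2×1.99×2.879 = 11.46 m.
Hydraulic radius R = A/P = 10.69/11.46 = 0.9331 m.
Manning's equation: Q = (1/n) A R^(2/3) S^(1/2) = (1/0.018) × 10.69 × 0.9331^(2/3) × 0.0012^(1/2) = 19.6 m³/s.

Q = 19.6 m³/s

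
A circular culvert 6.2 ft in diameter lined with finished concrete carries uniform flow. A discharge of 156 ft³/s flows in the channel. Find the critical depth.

At critical depth, Q² T / (g A³) = 1, i.e. A³/T = Q²/g = 156²/32.2 = 755.8.
At y = 2.53 ft: A³/T = 254.9 — low.
At y = 3.36 ft: A³/T = 754.6 — close enough.

y_c = 3.36 ft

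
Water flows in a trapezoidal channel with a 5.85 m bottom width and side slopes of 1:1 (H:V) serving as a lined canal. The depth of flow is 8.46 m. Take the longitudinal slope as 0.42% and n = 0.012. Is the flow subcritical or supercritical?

supercritical

With bottom width b = 5.85 m and side slope z = 1: A = (b + zy)y = (5.85 + 1×8.46)×8.46 = 121.1 m²; P = b + 2y√(1+z²) = 5.85 + 2×8.46×1.414 = 29.78 m.
Hydraulic radius R = A/P = 121.1/29.78 = 4.065 m.
V = (1/n) R^(2/3) √S = (1/0.012) × 4.065^(2/3) × √0.0042 = 13.76 m/s. Hydraulic depth D_h = A/T = 121.1/22.77 = 5.317 m.
Froude number Fr = V/√(g·D_h) = 13.76/√(9.81×5.317) = 1.9, which is greater than 1, so the flow is supercritical.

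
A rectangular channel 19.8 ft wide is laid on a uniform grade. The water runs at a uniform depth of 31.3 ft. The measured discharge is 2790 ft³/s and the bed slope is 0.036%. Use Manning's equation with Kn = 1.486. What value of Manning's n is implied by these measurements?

Flow area A = b·y = 19.8 × 31.3 = 619.7 ft². Wetted perimeter P = b + 2y = 19.8 + 2×31.3 = 82.4 ft.
Hydraulic radius R = A/P = 619.7/82.4 = 7.521 ft.
Rearranging Manning's equation: n = (1.486/Q) A R^(2/3) S^(1/2) = (1.486/2790) × 619.7 × 7.521^(2/3) × √0.00036 = 0.024.

n = 0.024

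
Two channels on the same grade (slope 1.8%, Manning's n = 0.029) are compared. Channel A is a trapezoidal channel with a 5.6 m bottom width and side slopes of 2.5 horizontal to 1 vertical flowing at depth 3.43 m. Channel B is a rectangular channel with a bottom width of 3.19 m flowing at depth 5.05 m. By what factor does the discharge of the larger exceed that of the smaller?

Channel A: With bottom width b = 5.6 m and side slope z = 2.5: A = (b + zy)y = (5.6 + 2.5×3.43)×3.43 = 48.62 m²; P = b + 2y√(1+z²) = 5.6 + 2×3.43×2.693 = 24.07 m. Hydraulic radius R = A/P = 48.62/24.07 = 2.02 m. Q_A = (1/0.029)·48.62·2.02^(2/3)·√0.018 = 359.4 m³/s.
Channel B: Flow area A = b·y = 3.19 × 5.05 = 16.11 m². Wetted perimeter P = b + 2y = 3.19 + 2×5.05 = 13.29 m. Hydraulic radius R = A/P = 16.11/13.29 = 1.212 m. Q_B = (1/0.029)·16.11·1.212^(2/3)·√0.018 = 84.73 m³/s.
The larger discharge is 359.4 m³/s and the smaller is 84.73 m³/s; the ratio is 4.24.

4.24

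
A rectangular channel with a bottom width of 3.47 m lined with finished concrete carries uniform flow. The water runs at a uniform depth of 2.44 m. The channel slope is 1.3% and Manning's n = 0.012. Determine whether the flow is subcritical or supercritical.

Flow area A = b·y = 3.47 × 2.44 = 8.467 m². Wetted perimeter P = b + 2y = 3.47 + 2×2.44 = 8.35 m.
Hydraulic radius R = A/P = 8.467/8.35 = 1.014 m.
V = (1/n) R^(2/3) √S = (1/0.012) × 1.014^(2/3) × √0.013 = 9.59 m/s. Hydraulic depth D_h = A/T = 8.467/3.47 = 2.44 m.
Froude number Fr = V/√(g·D_h) = 9.59/√(9.81×2.44) = 1.96, which is greater than 1, so the flow is supercritical.

supercritical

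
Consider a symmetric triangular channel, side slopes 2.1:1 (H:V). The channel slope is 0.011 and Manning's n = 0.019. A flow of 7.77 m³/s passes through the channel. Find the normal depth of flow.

Manning's equation rearranged: A R^(2/3) = nQ / (1·√S) = 0.019 × 7.77 / (√0.011) = 1.408.
Try y = 0.738 m: A R^(2/3) = 0.5497 — short.
Try y = 1.26 m: A R^(2/3) = 2.289 — over.
Try y = 1.05 m: A R^(2/3) = 1.408 — matches.

y_n = 1.05 m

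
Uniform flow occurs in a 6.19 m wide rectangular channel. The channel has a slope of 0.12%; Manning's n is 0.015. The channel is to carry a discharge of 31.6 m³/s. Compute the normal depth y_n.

y_n = 1.96 m

Manning's equation rearranged: A R^(2/3) = nQ / (1·√S) = 0.015 × 31.6 / (√0.0012) = 13.68.
Try y = 2.43 m: A R^(2/3) = 18.48 — high.
Try y = 1.49 m: A R^(2/3) = 9.259 — low.
Try y = 1.96 m: A R^(2/3) = 13.7 — ≈ 13.68.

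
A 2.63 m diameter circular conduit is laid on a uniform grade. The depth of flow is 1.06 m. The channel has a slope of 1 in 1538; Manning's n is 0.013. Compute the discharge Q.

For a circular section of diameter D = 2.63 m at depth y = 1.06 m, the central angle is θ = 2 arccos(1 − 2y/D) = 2.751 rad. Then A = (D²/8)(θ − sin θ) = 2.05 m² and P = Dθ/2 = 3.618 m.
Hydraulic radius R = A/P = 2.05/3.618 = 0.5666 m.
Manning's equation: Q = (1/n) A R^(2/3) S^(1/2) = (1/0.013) × 2.05 × 0.5666^(2/3) × 0.0006502^(1/2) = 2.75 m³/s.

Q = 2.75 m³/s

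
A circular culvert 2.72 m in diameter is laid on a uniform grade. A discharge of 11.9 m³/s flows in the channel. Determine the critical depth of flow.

At critical depth, Q² T / (g A³) = 1, i.e. A³/T = Q²/g = 11.9²/9.81 = 14.44.
Trying y = 1.74 m: A³/T = 23.16 — high.
Trying y = 1.27 m: A³/T = 6.94 — low.
Trying y = 1.54 m: A³/T = 14.49 — ≈ 14.44.

y_c = 1.54 m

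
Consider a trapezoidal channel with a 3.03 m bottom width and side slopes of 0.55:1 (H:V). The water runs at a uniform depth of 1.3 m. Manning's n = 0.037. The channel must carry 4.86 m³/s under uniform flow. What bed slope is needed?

S = 0.0018

With bottom width b = 3.03 m and side slope z = 0.55: A = (b + zy)y = (3.03 + 0.55×1.3)×1.3 = 4.869 m²; P = b + 2y√(1+z²) = 3.03 + 2×1.3×1.141 = 5.997 m.
Hydraulic radius R = A/P = 4.869/5.997 = 0.8118 m.
From Manning's equation, S = [nQ / (1 A R^(2/3))]² = [0.037 × 4.86 / (1 × 4.869 × 0.8118^(2/3))]² = 0.0018.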